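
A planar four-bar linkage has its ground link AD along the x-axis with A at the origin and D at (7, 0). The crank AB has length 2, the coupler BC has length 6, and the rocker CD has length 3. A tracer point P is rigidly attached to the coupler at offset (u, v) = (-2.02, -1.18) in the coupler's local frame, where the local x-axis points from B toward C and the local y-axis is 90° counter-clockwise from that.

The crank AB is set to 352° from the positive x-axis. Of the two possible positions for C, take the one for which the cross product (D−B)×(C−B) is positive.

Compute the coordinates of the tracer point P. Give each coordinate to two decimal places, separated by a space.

0.93 -2.37

A=(0,0), D=(7.00,0)
B = A + 2.00·(cos352°, sin352°) = (1.9805, -0.2783)
|BD| = 5.0272
circle(B,6.00) ∩ circle(D,3.00): a=5.1990, h=2.9951
  candidates: C₊=(7.0057,3.0000) cross=15.057; C₋=(7.3374,-2.9810) cross=-15.057
  mode + wants cross > 0 → take C=(7.0057,3.0000) (cross=15.057)
ex = (C−B)/|BC| = (0.8375,0.5464); ey = (-0.5464,0.8375)
P = B + -2.02·ex + -1.18·ey = (0.9335,-2.3703)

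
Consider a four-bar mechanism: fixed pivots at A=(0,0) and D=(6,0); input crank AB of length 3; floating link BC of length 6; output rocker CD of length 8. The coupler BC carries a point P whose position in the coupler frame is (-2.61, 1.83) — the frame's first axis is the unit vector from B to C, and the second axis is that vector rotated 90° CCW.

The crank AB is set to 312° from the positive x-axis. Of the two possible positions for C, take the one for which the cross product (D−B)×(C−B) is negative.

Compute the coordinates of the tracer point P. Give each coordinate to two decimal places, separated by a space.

A=(0,0), D=(6.00,0)
B = A + 3.00·(cos312°, sin312°) = (2.0074, -2.2294)
|BD| = 4.5729
circle(B,6.00) ∩ circle(D,8.00): a=-0.7751, h=5.9497
  candidates: C₊=(-1.5700,2.5874) cross=27.207; C₋=(4.2314,-7.8020) cross=-27.207
  mode - wants cross < 0 → take C=(4.2314,-7.8020) (cross=-27.207)
ex = (C−B)/|BC| = (0.3707,-0.9288); ey = (0.9288,0.3707)
P = B + -2.61·ex + 1.83·ey = (2.7396,0.8730)

2.74 0.87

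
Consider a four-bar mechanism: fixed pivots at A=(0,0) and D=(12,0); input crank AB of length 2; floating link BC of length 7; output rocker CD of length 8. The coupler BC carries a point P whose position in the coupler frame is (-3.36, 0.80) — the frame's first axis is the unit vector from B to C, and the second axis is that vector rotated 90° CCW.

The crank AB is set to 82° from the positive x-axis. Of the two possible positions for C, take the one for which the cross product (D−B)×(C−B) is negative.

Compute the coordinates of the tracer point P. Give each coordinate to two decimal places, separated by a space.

A=(0,0), D=(12.00,0)
B = A + 2.00·(cos82°, sin82°) = (0.2783, 1.9805)
|BD| = 11.8878
circle(B,7.00) ∩ circle(D,8.00): a=5.3130, h=4.5576
  candidates: C₊=(6.2764,5.5893) cross=54.180; C₋=(4.7578,-3.3986) cross=-54.180
  mode - wants cross < 0 → take C=(4.7578,-3.3986) (cross=-54.180)
ex = (C−B)/|BC| = (0.6399,-0.7684); ey = (0.7684,0.6399)
P = B + -3.36·ex + 0.80·ey = (-1.2570,5.0744)

-1.26 5.07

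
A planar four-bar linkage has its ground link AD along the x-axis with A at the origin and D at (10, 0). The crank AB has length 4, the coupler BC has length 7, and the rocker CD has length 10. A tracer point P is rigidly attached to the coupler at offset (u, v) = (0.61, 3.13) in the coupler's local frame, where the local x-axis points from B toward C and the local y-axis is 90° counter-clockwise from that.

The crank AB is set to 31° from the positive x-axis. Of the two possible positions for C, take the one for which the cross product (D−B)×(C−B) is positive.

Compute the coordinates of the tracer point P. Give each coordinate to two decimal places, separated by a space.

0.57 3.47

A=(0,0), D=(10.00,0)
B = A + 4.00·(cos31°, sin31°) = (3.4287, 2.0602)
|BD| = 6.8867
circle(B,7.00) ∩ circle(D,10.00): a=-0.2594, h=6.9952
  candidates: C₊=(5.2737,8.8126) cross=48.174; C₋=(1.0885,-4.5371) cross=-48.174
  mode + wants cross > 0 → take C=(5.2737,8.8126) (cross=48.174)
ex = (C−B)/|BC| = (0.2636,0.9646); ey = (-0.9646,0.2636)
P = B + 0.61·ex + 3.13·ey = (0.5701,3.4736)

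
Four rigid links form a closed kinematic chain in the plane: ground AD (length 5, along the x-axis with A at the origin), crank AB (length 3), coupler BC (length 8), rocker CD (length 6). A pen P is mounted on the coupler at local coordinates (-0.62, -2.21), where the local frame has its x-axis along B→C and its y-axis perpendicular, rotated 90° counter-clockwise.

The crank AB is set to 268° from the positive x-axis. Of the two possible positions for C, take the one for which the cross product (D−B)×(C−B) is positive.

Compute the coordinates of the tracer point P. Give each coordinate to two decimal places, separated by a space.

1.94 -4.04

A=(0,0), D=(5.00,0)
B = A + 3.00·(cos268°, sin268°) = (-0.1047, -2.9982)
|BD| = 5.9200
circle(B,8.00) ∩ circle(D,6.00): a=5.3249, h=5.9704
  candidates: C₊=(1.4631,4.8467) cross=35.345; C₋=(7.5105,-5.4495) cross=-35.345
  mode + wants cross > 0 → take C=(1.4631,4.8467) (cross=35.345)
ex = (C−B)/|BC| = (0.1960,0.9806); ey = (-0.9806,0.1960)
P = B + -0.62·ex + -2.21·ey = (1.9409,-4.0393)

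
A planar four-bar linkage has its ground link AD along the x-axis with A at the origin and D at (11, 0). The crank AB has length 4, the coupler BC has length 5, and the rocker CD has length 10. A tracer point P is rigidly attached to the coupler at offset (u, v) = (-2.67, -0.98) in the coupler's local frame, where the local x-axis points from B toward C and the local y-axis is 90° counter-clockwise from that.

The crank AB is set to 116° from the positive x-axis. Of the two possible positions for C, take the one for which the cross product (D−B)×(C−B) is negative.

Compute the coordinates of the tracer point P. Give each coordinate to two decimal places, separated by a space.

A=(0,0), D=(11.00,0)
B = A + 4.00·(cos116°, sin116°) = (-1.7535, 3.5952)
|BD| = 13.2505
circle(B,5.00) ∩ circle(D,10.00): a=3.7952, h=3.2552
  candidates: C₊=(2.7826,5.6986) cross=43.134; C₋=(1.0161,-0.5677) cross=-43.134
  mode - wants cross < 0 → take C=(1.0161,-0.5677) (cross=-43.134)
ex = (C−B)/|BC| = (0.5539,-0.8326); ey = (0.8326,0.5539)
P = B + -2.67·ex + -0.98·ey = (-4.0484,5.2753)

-4.05 5.28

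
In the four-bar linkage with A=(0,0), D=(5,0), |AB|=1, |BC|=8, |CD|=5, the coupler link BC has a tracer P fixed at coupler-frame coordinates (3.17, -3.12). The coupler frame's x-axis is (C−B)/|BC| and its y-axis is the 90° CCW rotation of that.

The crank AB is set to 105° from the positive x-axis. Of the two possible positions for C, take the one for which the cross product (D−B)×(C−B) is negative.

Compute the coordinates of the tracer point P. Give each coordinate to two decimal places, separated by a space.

-0.47 -3.48

A=(0,0), D=(5.00,0)
B = A + 1.00·(cos105°, sin105°) = (-0.2588, 0.9659)
|BD| = 5.3468
circle(B,8.00) ∩ circle(D,5.00): a=6.3204, h=4.9043
  candidates: C₊=(6.8436,4.6477) cross=26.222; C₋=(5.0716,-4.9995) cross=-26.222
  mode - wants cross < 0 → take C=(5.0716,-4.9995) (cross=-26.222)
ex = (C−B)/|BC| = (0.6663,-0.7457); ey = (0.7457,0.6663)
P = B + 3.17·ex + -3.12·ey = (-0.4731,-3.4768)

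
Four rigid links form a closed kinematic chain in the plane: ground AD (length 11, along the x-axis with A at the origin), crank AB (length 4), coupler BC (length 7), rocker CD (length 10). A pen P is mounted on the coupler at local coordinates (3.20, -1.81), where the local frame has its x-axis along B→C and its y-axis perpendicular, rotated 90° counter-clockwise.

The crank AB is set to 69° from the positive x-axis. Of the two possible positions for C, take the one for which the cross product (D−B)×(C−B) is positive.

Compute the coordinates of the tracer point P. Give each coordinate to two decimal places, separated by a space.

4.95 4.80

A=(0,0), D=(11.00,0)
B = A + 4.00·(cos69°, sin69°) = (1.4335, 3.7343)
|BD| = 10.2695
circle(B,7.00) ∩ circle(D,10.00): a=2.6517, h=6.4783
  candidates: C₊=(6.2594,8.8049) cross=66.529; C₋=(1.5479,-3.2647) cross=-66.529
  mode + wants cross > 0 → take C=(6.2594,8.8049) (cross=66.529)
ex = (C−B)/|BC| = (0.6894,0.7244); ey = (-0.7244,0.6894)
P = B + 3.20·ex + -1.81·ey = (4.9507,4.8045)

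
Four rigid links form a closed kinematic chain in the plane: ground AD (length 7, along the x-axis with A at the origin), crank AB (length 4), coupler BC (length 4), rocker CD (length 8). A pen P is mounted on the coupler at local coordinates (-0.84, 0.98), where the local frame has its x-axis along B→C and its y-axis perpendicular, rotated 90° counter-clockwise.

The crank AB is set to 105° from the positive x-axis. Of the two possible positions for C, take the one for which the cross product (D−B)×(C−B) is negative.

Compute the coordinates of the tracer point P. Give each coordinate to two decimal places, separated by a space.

-0.06 4.71

A=(0,0), D=(7.00,0)
B = A + 4.00·(cos105°, sin105°) = (-1.0353, 3.8637)
|BD| = 8.9159
circle(B,4.00) ∩ circle(D,8.00): a=1.7662, h=3.5890
  candidates: C₊=(2.1117,6.3328) cross=31.999; C₋=(-0.9988,-0.1361) cross=-31.999
  mode - wants cross < 0 → take C=(-0.9988,-0.1361) (cross=-31.999)
ex = (C−B)/|BC| = (0.0091,-1.0000); ey = (1.0000,0.0091)
P = B + -0.84·ex + 0.98·ey = (-0.0630,4.7126)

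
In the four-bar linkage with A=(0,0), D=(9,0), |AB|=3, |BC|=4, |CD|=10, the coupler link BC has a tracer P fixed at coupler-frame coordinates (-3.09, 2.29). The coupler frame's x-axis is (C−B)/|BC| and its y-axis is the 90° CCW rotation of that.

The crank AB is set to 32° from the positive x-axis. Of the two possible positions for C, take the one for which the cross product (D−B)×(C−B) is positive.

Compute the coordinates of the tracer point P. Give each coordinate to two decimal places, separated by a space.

A=(0,0), D=(9.00,0)
B = A + 3.00·(cos32°, sin32°) = (2.5441, 1.5898)
|BD| = 6.6487
circle(B,4.00) ∩ circle(D,10.00): a=-2.9927, h=2.6541
  candidates: C₊=(0.2729,4.8824) cross=17.646; C₋=(-0.9963,-0.2717) cross=-17.646
  mode + wants cross > 0 → take C=(0.2729,4.8824) (cross=17.646)
ex = (C−B)/|BC| = (-0.5678,0.8232); ey = (-0.8232,-0.5678)
P = B + -3.09·ex + 2.29·ey = (2.4136,-2.2541)

2.41 -2.25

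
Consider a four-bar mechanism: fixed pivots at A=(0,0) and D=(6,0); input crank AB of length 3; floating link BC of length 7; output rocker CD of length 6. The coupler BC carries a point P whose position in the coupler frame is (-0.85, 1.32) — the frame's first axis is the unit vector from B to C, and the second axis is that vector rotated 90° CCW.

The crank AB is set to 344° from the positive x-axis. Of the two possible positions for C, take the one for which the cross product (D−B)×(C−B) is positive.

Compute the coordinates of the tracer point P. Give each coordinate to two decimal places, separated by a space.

A=(0,0), D=(6.00,0)
B = A + 3.00·(cos344°, sin344°) = (2.8838, -0.8269)
|BD| = 3.2241
circle(B,7.00) ∩ circle(D,6.00): a=3.6281, h=5.9864
  candidates: C₊=(4.8551,5.8898) cross=19.300; C₋=(7.9259,-5.6825) cross=-19.300
  mode + wants cross > 0 → take C=(4.8551,5.8898) (cross=19.300)
ex = (C−B)/|BC| = (0.2816,0.9595); ey = (-0.9595,0.2816)
P = B + -0.85·ex + 1.32·ey = (1.3778,-1.2708)

1.38 -1.27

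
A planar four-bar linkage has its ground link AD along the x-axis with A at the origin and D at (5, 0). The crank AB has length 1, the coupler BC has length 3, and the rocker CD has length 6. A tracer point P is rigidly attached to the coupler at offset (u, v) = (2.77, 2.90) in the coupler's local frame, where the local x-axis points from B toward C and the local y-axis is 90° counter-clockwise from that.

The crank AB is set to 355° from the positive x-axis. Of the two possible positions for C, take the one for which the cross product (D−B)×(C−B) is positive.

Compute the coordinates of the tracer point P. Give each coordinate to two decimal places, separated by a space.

A=(0,0), D=(5.00,0)
B = A + 1.00·(cos355°, sin355°) = (0.9962, -0.0872)
|BD| = 4.0048
circle(B,3.00) ∩ circle(D,6.00): a=-1.3686, h=2.6696
  candidates: C₊=(-0.4302,2.5520) cross=10.691; C₋=(-0.3140,-2.7859) cross=-10.691
  mode + wants cross > 0 → take C=(-0.4302,2.5520) (cross=10.691)
ex = (C−B)/|BC| = (-0.4755,0.8797); ey = (-0.8797,-0.4755)
P = B + 2.77·ex + 2.90·ey = (-2.8721,0.9709)

-2.87 0.97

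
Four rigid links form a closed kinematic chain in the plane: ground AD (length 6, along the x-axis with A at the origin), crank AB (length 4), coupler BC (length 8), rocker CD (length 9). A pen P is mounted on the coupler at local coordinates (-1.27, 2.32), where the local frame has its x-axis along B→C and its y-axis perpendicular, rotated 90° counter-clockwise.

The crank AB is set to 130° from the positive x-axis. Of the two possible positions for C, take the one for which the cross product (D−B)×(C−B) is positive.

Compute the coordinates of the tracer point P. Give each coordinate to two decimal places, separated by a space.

A=(0,0), D=(6.00,0)
B = A + 4.00·(cos130°, sin130°) = (-2.5712, 3.0642)
|BD| = 9.1024
circle(B,8.00) ∩ circle(D,9.00): a=3.6174, h=7.1354
  candidates: C₊=(3.2371,8.5654) cross=64.950; C₋=(-1.5669,-4.8725) cross=-64.950
  mode + wants cross > 0 → take C=(3.2371,8.5654) (cross=64.950)
ex = (C−B)/|BC| = (0.7260,0.6877); ey = (-0.6877,0.7260)
P = B + -1.27·ex + 2.32·ey = (-5.0886,3.8753)

-5.09 3.88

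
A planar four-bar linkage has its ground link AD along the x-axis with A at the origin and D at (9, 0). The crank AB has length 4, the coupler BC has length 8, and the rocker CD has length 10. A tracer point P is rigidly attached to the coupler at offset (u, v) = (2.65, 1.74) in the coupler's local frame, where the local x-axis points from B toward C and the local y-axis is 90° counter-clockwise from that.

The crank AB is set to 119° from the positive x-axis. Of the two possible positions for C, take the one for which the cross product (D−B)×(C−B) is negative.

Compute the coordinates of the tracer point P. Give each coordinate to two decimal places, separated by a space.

A=(0,0), D=(9.00,0)
B = A + 4.00·(cos119°, sin119°) = (-1.9392, 3.4985)
|BD| = 11.4850
circle(B,8.00) ∩ circle(D,10.00): a=4.1753, h=6.8240
  candidates: C₊=(4.1163,8.7264) cross=78.374; C₋=(-0.0411,-4.2731) cross=-78.374
  mode - wants cross < 0 → take C=(-0.0411,-4.2731) (cross=-78.374)
ex = (C−B)/|BC| = (0.2373,-0.9714); ey = (0.9714,0.2373)
P = B + 2.65·ex + 1.74·ey = (0.3798,1.3370)

0.38 1.34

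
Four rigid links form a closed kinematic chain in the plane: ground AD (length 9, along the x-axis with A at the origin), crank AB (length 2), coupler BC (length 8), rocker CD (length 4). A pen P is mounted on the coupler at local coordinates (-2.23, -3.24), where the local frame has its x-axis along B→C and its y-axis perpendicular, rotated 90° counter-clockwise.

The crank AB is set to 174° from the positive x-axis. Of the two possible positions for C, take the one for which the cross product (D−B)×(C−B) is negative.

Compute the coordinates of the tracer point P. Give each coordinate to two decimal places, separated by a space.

-5.08 -2.22

A=(0,0), D=(9.00,0)
B = A + 2.00·(cos174°, sin174°) = (-1.9890, 0.2091)
|BD| = 10.9910
circle(B,8.00) ∩ circle(D,4.00): a=7.6791, h=2.2430
  candidates: C₊=(5.7313,2.3056) cross=24.653; C₋=(5.6460,-2.1796) cross=-24.653
  mode - wants cross < 0 → take C=(5.6460,-2.1796) (cross=-24.653)
ex = (C−B)/|BC| = (0.9544,-0.2986); ey = (0.2986,0.9544)
P = B + -2.23·ex + -3.24·ey = (-5.0847,-2.2173)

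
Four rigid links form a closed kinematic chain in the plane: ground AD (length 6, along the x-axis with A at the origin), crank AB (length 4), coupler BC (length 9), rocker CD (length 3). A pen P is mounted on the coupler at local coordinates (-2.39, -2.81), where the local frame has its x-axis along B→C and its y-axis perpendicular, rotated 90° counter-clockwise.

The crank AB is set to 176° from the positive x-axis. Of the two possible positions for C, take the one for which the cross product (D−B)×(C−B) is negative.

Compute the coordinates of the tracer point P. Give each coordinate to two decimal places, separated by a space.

A=(0,0), D=(6.00,0)
B = A + 4.00·(cos176°, sin176°) = (-3.9903, 0.2790)
|BD| = 9.9942
circle(B,9.00) ∩ circle(D,3.00): a=8.5992, h=2.6559
  candidates: C₊=(4.6797,2.6939) cross=26.544; C₋=(4.5314,-2.6160) cross=-26.544
  mode - wants cross < 0 → take C=(4.5314,-2.6160) (cross=-26.544)
ex = (C−B)/|BC| = (0.9469,-0.3217); ey = (0.3217,0.9469)
P = B + -2.39·ex + -2.81·ey = (-7.1571,-1.6129)

-7.16 -1.61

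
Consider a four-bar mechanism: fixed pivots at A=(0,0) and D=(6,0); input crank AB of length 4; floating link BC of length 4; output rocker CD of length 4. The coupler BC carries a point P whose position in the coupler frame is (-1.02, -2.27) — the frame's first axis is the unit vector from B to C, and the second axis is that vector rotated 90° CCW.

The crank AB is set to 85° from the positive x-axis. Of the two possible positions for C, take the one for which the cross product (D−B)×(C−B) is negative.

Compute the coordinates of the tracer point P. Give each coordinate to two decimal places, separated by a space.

-2.14 3.97

A=(0,0), D=(6.00,0)
B = A + 4.00·(cos85°, sin85°) = (0.3486, 3.9848)
|BD| = 6.9149
circle(B,4.00) ∩ circle(D,4.00): a=3.4575, h=2.0114
  candidates: C₊=(4.3334,3.6363) cross=13.909; C₋=(2.0152,0.3485) cross=-13.909
  mode - wants cross < 0 → take C=(2.0152,0.3485) (cross=-13.909)
ex = (C−B)/|BC| = (0.4166,-0.9091); ey = (0.9091,0.4166)
P = B + -1.02·ex + -2.27·ey = (-2.1399,3.9662)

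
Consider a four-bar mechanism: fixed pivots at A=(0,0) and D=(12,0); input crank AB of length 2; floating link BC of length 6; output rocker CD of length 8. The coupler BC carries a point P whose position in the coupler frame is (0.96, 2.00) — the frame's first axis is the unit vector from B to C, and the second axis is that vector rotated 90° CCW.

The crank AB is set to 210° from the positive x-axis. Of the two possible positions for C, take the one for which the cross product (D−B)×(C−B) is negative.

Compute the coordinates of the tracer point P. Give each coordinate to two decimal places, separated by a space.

-0.51 0.85

A=(0,0), D=(12.00,0)
B = A + 2.00·(cos210°, sin210°) = (-1.7321, -1.0000)
|BD| = 13.7684
circle(B,6.00) ∩ circle(D,8.00): a=5.8674, h=1.2545
  candidates: C₊=(4.0287,0.6773) cross=17.272; C₋=(4.2110,-1.8250) cross=-17.272
  mode - wants cross < 0 → take C=(4.2110,-1.8250) (cross=-17.272)
ex = (C−B)/|BC| = (0.9905,-0.1375); ey = (0.1375,0.9905)
P = B + 0.96·ex + 2.00·ey = (-0.5062,0.8490)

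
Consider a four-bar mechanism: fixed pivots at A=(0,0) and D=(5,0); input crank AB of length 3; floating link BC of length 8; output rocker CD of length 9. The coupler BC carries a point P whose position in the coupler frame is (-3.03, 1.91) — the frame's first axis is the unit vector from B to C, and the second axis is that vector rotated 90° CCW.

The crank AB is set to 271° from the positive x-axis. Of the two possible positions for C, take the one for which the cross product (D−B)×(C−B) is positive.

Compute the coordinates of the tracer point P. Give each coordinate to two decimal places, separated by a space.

A=(0,0), D=(5.00,0)
B = A + 3.00·(cos271°, sin271°) = (0.0524, -2.9995)
|BD| = 5.7859
circle(B,8.00) ∩ circle(D,9.00): a=1.4238, h=7.8723
  candidates: C₊=(-2.8113,4.4704) cross=45.548; C₋=(5.3511,-8.9931) cross=-45.548
  mode + wants cross > 0 → take C=(-2.8113,4.4704) (cross=45.548)
ex = (C−B)/|BC| = (-0.3580,0.9337); ey = (-0.9337,-0.3580)
P = B + -3.03·ex + 1.91·ey = (-0.6465,-6.5125)

-0.65 -6.51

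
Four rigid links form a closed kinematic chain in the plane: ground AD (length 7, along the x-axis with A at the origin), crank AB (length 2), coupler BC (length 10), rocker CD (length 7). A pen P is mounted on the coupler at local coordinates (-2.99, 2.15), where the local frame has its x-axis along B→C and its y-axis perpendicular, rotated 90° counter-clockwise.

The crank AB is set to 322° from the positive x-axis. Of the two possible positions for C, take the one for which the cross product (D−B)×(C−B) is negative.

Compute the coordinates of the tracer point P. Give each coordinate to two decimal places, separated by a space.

0.05 2.12

A=(0,0), D=(7.00,0)
B = A + 2.00·(cos322°, sin322°) = (1.5760, -1.2313)
|BD| = 5.5620
circle(B,10.00) ∩ circle(D,7.00): a=7.3657, h=6.7636
  candidates: C₊=(7.2616,6.9951) cross=37.619; C₋=(10.2563,-6.1965) cross=-37.619
  mode - wants cross < 0 → take C=(10.2563,-6.1965) (cross=-37.619)
ex = (C−B)/|BC| = (0.8680,-0.4965); ey = (0.4965,0.8680)
P = B + -2.99·ex + 2.15·ey = (0.0481,2.1195)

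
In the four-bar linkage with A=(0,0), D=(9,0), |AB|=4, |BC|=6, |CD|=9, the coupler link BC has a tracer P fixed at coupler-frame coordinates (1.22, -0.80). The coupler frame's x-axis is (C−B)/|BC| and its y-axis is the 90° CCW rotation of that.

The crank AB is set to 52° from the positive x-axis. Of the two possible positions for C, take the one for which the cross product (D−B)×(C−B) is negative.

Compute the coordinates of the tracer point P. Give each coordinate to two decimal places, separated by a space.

A=(0,0), D=(9.00,0)
B = A + 4.00·(cos52°, sin52°) = (2.4626, 3.1520)
|BD| = 7.2576
circle(B,6.00) ∩ circle(D,9.00): a=0.5286, h=5.9767
  candidates: C₊=(5.5345,8.3060) cross=43.376; C₋=(0.3430,-2.4611) cross=-43.376
  mode - wants cross < 0 → take C=(0.3430,-2.4611) (cross=-43.376)
ex = (C−B)/|BC| = (-0.3533,-0.9355); ey = (0.9355,-0.3533)
P = B + 1.22·ex + -0.80·ey = (1.2832,2.2933)

1.28 2.29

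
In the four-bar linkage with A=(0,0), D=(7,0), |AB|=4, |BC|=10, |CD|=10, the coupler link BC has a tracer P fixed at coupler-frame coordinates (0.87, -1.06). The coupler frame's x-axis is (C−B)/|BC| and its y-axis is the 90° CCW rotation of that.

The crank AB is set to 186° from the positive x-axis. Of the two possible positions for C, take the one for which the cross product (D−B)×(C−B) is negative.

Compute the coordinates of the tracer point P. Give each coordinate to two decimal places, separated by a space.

A=(0,0), D=(7.00,0)
B = A + 4.00·(cos186°, sin186°) = (-3.9781, -0.4181)
|BD| = 10.9860
circle(B,10.00) ∩ circle(D,10.00): a=5.4930, h=8.3562
  candidates: C₊=(1.1929,8.1411) cross=91.802; C₋=(1.8290,-8.5592) cross=-91.802
  mode - wants cross < 0 → take C=(1.8290,-8.5592) (cross=-91.802)
ex = (C−B)/|BC| = (0.5807,-0.8141); ey = (0.8141,0.5807)
P = B + 0.87·ex + -1.06·ey = (-4.3358,-1.7419)

-4.34 -1.74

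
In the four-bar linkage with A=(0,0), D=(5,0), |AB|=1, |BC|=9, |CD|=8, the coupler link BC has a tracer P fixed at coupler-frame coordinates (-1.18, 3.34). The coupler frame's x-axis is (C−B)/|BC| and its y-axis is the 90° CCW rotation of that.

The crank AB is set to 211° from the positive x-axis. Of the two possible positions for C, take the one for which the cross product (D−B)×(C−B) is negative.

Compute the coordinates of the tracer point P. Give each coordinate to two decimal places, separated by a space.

A=(0,0), D=(5.00,0)
B = A + 1.00·(cos211°, sin211°) = (-0.8572, -0.5150)
|BD| = 5.8798
circle(B,9.00) ∩ circle(D,8.00): a=4.3855, h=7.8592
  candidates: C₊=(2.8231,7.6981) cross=46.210; C₋=(4.1999,-7.9599) cross=-46.210
  mode - wants cross < 0 → take C=(4.1999,-7.9599) (cross=-46.210)
ex = (C−B)/|BC| = (0.5619,-0.8272); ey = (0.8272,0.5619)
P = B + -1.18·ex + 3.34·ey = (1.2427,2.3378)

1.24 2.34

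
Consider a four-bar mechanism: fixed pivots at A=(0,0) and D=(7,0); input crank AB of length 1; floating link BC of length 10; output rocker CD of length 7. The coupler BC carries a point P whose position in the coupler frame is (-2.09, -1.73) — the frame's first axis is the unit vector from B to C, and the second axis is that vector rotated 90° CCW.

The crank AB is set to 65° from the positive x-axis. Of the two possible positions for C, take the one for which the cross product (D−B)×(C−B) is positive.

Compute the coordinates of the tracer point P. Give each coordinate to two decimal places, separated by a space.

-0.23 -1.73

A=(0,0), D=(7.00,0)
B = A + 1.00·(cos65°, sin65°) = (0.4226, 0.9063)
|BD| = 6.6395
circle(B,10.00) ∩ circle(D,7.00): a=7.1604, h=6.9806
  candidates: C₊=(8.4689,6.8442) cross=46.348; C₋=(6.5631,-6.9864) cross=-46.348
  mode + wants cross > 0 → take C=(8.4689,6.8442) (cross=46.348)
ex = (C−B)/|BC| = (0.8046,0.5938); ey = (-0.5938,0.8046)
P = B + -2.09·ex + -1.73·ey = (-0.2318,-1.7267)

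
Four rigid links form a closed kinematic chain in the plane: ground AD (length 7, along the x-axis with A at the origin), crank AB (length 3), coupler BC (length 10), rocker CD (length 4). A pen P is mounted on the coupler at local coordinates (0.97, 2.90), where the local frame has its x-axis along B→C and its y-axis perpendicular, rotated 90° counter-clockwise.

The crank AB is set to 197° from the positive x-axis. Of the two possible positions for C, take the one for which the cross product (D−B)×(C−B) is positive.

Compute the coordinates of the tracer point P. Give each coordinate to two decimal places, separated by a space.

-3.39 2.14

A=(0,0), D=(7.00,0)
B = A + 3.00·(cos197°, sin197°) = (-2.8689, -0.8771)
|BD| = 9.9078
circle(B,10.00) ∩ circle(D,4.00): a=9.1930, h=3.9356
  candidates: C₊=(5.9396,3.8569) cross=38.993; C₋=(6.6364,-3.9834) cross=-38.993
  mode + wants cross > 0 → take C=(5.9396,3.8569) (cross=38.993)
ex = (C−B)/|BC| = (0.8808,0.4734); ey = (-0.4734,0.8808)
P = B + 0.97·ex + 2.90·ey = (-3.3873,2.1365)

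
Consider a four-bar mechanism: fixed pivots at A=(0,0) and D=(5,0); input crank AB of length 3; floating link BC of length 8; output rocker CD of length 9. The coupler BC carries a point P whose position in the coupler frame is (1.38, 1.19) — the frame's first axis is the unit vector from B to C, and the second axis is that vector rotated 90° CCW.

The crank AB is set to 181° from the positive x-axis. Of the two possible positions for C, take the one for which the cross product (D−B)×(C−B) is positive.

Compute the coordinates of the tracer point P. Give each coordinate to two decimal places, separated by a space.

-3.61 1.66

A=(0,0), D=(5.00,0)
B = A + 3.00·(cos181°, sin181°) = (-2.9995, -0.0524)
|BD| = 7.9997
circle(B,8.00) ∩ circle(D,9.00): a=2.9373, h=7.4412
  candidates: C₊=(-0.1110,7.4080) cross=59.528; C₋=(-0.0136,-7.4742) cross=-59.528
  mode + wants cross > 0 → take C=(-0.1110,7.4080) (cross=59.528)
ex = (C−B)/|BC| = (0.3611,0.9325); ey = (-0.9325,0.3611)
P = B + 1.38·ex + 1.19·ey = (-3.6110,1.6642)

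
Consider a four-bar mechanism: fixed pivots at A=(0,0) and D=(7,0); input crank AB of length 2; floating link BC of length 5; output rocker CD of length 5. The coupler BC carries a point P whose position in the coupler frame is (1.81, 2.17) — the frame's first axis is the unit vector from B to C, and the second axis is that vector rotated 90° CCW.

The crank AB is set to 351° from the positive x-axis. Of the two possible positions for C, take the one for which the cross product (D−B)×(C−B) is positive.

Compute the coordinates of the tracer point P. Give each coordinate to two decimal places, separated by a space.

0.85 2.28

A=(0,0), D=(7.00,0)
B = A + 2.00·(cos351°, sin351°) = (1.9754, -0.3129)
|BD| = 5.0344
circle(B,5.00) ∩ circle(D,5.00): a=2.5172, h=4.3202
  candidates: C₊=(4.2192,4.1554) cross=21.749; C₋=(4.7562,-4.4682) cross=-21.749
  mode + wants cross > 0 → take C=(4.2192,4.1554) (cross=21.749)
ex = (C−B)/|BC| = (0.4488,0.8936); ey = (-0.8936,0.4488)
P = B + 1.81·ex + 2.17·ey = (0.8484,2.2785)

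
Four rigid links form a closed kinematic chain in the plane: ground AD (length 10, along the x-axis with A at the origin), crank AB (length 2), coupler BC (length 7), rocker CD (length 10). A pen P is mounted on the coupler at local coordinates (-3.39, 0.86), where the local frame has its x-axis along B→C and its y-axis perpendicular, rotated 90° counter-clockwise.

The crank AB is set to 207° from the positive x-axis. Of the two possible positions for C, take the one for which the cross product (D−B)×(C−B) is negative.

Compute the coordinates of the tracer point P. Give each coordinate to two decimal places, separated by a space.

A=(0,0), D=(10.00,0)
B = A + 2.00·(cos207°, sin207°) = (-1.7820, -0.9080)
|BD| = 11.8169
circle(B,7.00) ∩ circle(D,10.00): a=3.7506, h=5.9104
  candidates: C₊=(1.5033,5.2732) cross=69.843; C₋=(2.4116,-6.5128) cross=-69.843
  mode - wants cross < 0 → take C=(2.4116,-6.5128) (cross=-69.843)
ex = (C−B)/|BC| = (0.5991,-0.8007); ey = (0.8007,0.5991)
P = B + -3.39·ex + 0.86·ey = (-3.1243,2.3216)

-3.12 2.32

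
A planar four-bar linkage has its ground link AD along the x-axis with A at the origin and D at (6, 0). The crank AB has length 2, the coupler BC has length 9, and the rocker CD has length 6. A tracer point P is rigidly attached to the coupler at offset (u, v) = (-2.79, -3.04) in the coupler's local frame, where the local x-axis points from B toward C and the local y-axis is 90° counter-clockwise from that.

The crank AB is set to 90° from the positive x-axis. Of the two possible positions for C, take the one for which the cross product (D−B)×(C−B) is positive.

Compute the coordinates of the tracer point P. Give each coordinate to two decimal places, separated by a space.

A=(0,0), D=(6.00,0)
B = A + 2.00·(cos90°, sin90°) = (0.0000, 2.0000)
|BD| = 6.3246
circle(B,9.00) ∩ circle(D,6.00): a=6.7198, h=5.9870
  candidates: C₊=(8.2682,5.5547) cross=37.865; C₋=(4.4818,-5.8047) cross=-37.865
  mode + wants cross > 0 → take C=(8.2682,5.5547) (cross=37.865)
ex = (C−B)/|BC| = (0.9187,0.3950); ey = (-0.3950,0.9187)
P = B + -2.79·ex + -3.04·ey = (-1.3624,-1.8948)

-1.36 -1.89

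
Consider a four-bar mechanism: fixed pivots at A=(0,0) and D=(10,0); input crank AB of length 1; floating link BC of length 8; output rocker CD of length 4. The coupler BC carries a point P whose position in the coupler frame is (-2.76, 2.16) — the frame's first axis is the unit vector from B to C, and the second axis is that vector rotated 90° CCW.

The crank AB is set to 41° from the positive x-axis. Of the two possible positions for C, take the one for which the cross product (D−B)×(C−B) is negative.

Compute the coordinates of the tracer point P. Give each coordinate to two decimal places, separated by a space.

-0.58 3.90

A=(0,0), D=(10.00,0)
B = A + 1.00·(cos41°, sin41°) = (0.7547, 0.6561)
|BD| = 9.2685
circle(B,8.00) ∩ circle(D,4.00): a=7.2237, h=3.4378
  candidates: C₊=(8.2036,3.5739) cross=31.863; C₋=(7.7169,-3.2844) cross=-31.863
  mode - wants cross < 0 → take C=(7.7169,-3.2844) (cross=-31.863)
ex = (C−B)/|BC| = (0.8703,-0.4926); ey = (0.4926,0.8703)
P = B + -2.76·ex + 2.16·ey = (-0.5833,3.8953)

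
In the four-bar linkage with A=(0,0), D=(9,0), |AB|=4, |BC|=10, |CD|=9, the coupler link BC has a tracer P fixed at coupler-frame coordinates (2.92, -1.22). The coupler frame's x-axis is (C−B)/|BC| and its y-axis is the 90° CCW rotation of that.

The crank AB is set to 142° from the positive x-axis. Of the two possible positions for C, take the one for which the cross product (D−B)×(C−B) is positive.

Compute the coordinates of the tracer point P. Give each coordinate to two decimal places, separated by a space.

A=(0,0), D=(9.00,0)
B = A + 4.00·(cos142°, sin142°) = (-3.1520, 2.4626)
|BD| = 12.3991
circle(B,10.00) ∩ circle(D,9.00): a=6.9657, h=7.1749
  candidates: C₊=(5.0999,8.1111) cross=88.962; C₋=(2.2499,-5.9528) cross=-88.962
  mode + wants cross > 0 → take C=(5.0999,8.1111) (cross=88.962)
ex = (C−B)/|BC| = (0.8252,0.5648); ey = (-0.5648,0.8252)
P = B + 2.92·ex + -1.22·ey = (-0.0534,3.1052)

-0.05 3.11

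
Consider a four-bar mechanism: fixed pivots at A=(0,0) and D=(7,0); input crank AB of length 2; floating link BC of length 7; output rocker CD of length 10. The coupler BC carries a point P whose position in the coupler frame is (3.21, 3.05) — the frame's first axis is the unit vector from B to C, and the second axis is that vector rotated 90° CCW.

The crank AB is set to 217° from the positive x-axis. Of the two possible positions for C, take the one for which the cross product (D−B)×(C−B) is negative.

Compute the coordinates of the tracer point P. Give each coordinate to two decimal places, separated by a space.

A=(0,0), D=(7.00,0)
B = A + 2.00·(cos217°, sin217°) = (-1.5973, -1.2036)
|BD| = 8.6811
circle(B,7.00) ∩ circle(D,10.00): a=1.4031, h=6.8579
  candidates: C₊=(-1.1585,5.7826) cross=59.534; C₋=(0.7432,-7.8008) cross=-59.534
  mode - wants cross < 0 → take C=(0.7432,-7.8008) (cross=-59.534)
ex = (C−B)/|BC| = (0.3343,-0.9424); ey = (0.9424,0.3343)
P = B + 3.21·ex + 3.05·ey = (2.3505,-3.2091)

2.35 -3.21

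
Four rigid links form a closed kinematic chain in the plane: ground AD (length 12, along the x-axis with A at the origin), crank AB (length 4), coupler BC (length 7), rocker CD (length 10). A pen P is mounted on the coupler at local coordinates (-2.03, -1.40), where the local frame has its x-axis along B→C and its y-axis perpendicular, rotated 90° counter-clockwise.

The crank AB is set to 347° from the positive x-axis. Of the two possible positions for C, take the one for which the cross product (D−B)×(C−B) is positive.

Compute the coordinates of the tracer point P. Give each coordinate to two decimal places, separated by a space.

5.25 -2.96

A=(0,0), D=(12.00,0)
B = A + 4.00·(cos347°, sin347°) = (3.8975, -0.8998)
|BD| = 8.1523
circle(B,7.00) ∩ circle(D,10.00): a=0.9482, h=6.9355
  candidates: C₊=(4.0744,6.0980) cross=56.540; C₋=(5.6054,-7.6882) cross=-56.540
  mode + wants cross > 0 → take C=(4.0744,6.0980) (cross=56.540)
ex = (C−B)/|BC| = (0.0253,0.9997); ey = (-0.9997,0.0253)
P = B + -2.03·ex + -1.40·ey = (5.2457,-2.9645)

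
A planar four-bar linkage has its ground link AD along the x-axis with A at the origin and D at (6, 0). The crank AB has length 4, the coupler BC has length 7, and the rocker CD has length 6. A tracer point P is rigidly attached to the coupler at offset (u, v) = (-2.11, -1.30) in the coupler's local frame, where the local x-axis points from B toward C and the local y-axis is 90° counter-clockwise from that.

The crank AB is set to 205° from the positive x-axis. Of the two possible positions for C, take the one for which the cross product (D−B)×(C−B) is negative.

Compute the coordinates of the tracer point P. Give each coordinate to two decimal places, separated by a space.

A=(0,0), D=(6.00,0)
B = A + 4.00·(cos205°, sin205°) = (-3.6252, -1.6905)
|BD| = 9.7726
circle(B,7.00) ∩ circle(D,6.00): a=5.5514, h=4.2640
  candidates: C₊=(1.1049,3.4696) cross=41.670; C₋=(2.5801,-4.9299) cross=-41.670
  mode - wants cross < 0 → take C=(2.5801,-4.9299) (cross=-41.670)
ex = (C−B)/|BC| = (0.8865,-0.4628); ey = (0.4628,0.8865)
P = B + -2.11·ex + -1.30·ey = (-6.0973,-1.8664)

-6.10 -1.87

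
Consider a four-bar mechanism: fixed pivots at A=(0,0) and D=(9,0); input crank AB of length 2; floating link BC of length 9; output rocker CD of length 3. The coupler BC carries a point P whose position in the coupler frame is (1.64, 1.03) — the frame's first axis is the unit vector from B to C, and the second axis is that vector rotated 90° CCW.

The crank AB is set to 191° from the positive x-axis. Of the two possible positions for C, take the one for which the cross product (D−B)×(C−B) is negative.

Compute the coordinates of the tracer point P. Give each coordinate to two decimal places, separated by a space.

A=(0,0), D=(9.00,0)
B = A + 2.00·(cos191°, sin191°) = (-1.9633, -0.3816)
|BD| = 10.9699
circle(B,9.00) ∩ circle(D,3.00): a=8.7667, h=2.0361
  candidates: C₊=(6.7273,1.9582) cross=22.336; C₋=(6.8689,-2.1115) cross=-22.336
  mode - wants cross < 0 → take C=(6.8689,-2.1115) (cross=-22.336)
ex = (C−B)/|BC| = (0.9814,-0.1922); ey = (0.1922,0.9814)
P = B + 1.64·ex + 1.03·ey = (-0.1559,0.3139)

-0.16 0.31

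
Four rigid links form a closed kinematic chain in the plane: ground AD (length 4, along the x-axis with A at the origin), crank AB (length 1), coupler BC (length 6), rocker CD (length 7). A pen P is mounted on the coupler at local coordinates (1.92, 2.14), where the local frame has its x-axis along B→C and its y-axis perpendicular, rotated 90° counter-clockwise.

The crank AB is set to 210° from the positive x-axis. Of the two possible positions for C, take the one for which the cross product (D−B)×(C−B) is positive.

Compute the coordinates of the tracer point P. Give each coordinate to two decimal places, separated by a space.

A=(0,0), D=(4.00,0)
B = A + 1.00·(cos210°, sin210°) = (-0.8660, -0.5000)
|BD| = 4.8916
circle(B,6.00) ∩ circle(D,7.00): a=1.1170, h=5.8951
  candidates: C₊=(-0.3574,5.4784) cross=28.837; C₋=(0.8477,-6.2501) cross=-28.837
  mode + wants cross > 0 → take C=(-0.3574,5.4784) (cross=28.837)
ex = (C−B)/|BC| = (0.0848,0.9964); ey = (-0.9964,0.0848)
P = B + 1.92·ex + 2.14·ey = (-2.8356,1.5945)

-2.84 1.59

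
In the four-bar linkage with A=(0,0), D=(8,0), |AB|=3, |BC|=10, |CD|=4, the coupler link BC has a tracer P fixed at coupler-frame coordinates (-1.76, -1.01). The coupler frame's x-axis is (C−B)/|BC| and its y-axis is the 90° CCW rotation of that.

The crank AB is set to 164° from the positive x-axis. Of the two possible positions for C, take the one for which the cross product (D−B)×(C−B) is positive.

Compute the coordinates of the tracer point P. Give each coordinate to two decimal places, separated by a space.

A=(0,0), D=(8.00,0)
B = A + 3.00·(cos164°, sin164°) = (-2.8838, 0.8269)
|BD| = 10.9152
circle(B,10.00) ∩ circle(D,4.00): a=9.3054, h=3.6618
  candidates: C₊=(6.6723,3.7732) cross=39.969; C₋=(6.1175,-3.5293) cross=-39.969
  mode + wants cross > 0 → take C=(6.6723,3.7732) (cross=39.969)
ex = (C−B)/|BC| = (0.9556,0.2946); ey = (-0.2946,0.9556)
P = B + -1.76·ex + -1.01·ey = (-4.2681,-0.6568)

-4.27 -0.66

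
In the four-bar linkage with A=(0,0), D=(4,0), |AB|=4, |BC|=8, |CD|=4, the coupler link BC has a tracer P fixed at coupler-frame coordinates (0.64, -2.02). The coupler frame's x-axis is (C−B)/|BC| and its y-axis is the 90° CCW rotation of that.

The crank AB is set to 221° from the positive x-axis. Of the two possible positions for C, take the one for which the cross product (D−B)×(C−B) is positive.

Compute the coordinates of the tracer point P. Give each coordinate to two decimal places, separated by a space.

A=(0,0), D=(4.00,0)
B = A + 4.00·(cos221°, sin221°) = (-3.0188, -2.6242)
|BD| = 7.4934
circle(B,8.00) ∩ circle(D,4.00): a=6.9495, h=3.9629
  candidates: C₊=(2.1028,3.5214) cross=29.695; C₋=(4.8784,-3.9024) cross=-29.695
  mode + wants cross > 0 → take C=(2.1028,3.5214) (cross=29.695)
ex = (C−B)/|BC| = (0.6402,0.7682); ey = (-0.7682,0.6402)
P = B + 0.64·ex + -2.02·ey = (-1.0573,-3.4258)

-1.06 -3.43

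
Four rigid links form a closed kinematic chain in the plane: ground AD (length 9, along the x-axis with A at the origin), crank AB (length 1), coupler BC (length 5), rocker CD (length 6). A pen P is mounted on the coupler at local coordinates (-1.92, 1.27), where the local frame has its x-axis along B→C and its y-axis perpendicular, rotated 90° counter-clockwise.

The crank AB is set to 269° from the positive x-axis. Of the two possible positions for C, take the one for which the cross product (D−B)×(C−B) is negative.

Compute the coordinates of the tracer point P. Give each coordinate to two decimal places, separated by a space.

-0.98 1.09

A=(0,0), D=(9.00,0)
B = A + 1.00·(cos269°, sin269°) = (-0.0175, -0.9998)
|BD| = 9.0727
circle(B,5.00) ∩ circle(D,6.00): a=3.9301, h=3.0909
  candidates: C₊=(3.5481,2.5054) cross=28.043; C₋=(4.2294,-3.6389) cross=-28.043
  mode - wants cross < 0 → take C=(4.2294,-3.6389) (cross=-28.043)
ex = (C−B)/|BC| = (0.8494,-0.5278); ey = (0.5278,0.8494)
P = B + -1.92·ex + 1.27·ey = (-0.9779,1.0922)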